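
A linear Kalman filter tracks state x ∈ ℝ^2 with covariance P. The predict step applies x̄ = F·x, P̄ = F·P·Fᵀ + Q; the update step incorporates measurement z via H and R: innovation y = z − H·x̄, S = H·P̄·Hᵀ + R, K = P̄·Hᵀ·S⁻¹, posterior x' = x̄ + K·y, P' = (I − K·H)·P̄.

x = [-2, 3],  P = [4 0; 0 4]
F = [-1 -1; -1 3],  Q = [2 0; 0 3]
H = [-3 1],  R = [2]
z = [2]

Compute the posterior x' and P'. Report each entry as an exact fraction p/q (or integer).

x' = [91/61, 403/61]
P' = [386/183 1082/183; 1082/183 3380/183]

x̄ = F·x = [-1, 11]
P̄ = F·P·Fᵀ + Q = [10 -8; -8 43]
y = z − H·x̄ = [-12]
S = H·P̄·Hᵀ + R = [183]
K = P̄·Hᵀ·S⁻¹ = [-38/183; 67/183]
x' = x̄ + K·y = [91/61, 403/61]
P' = (I − K·H)·P̄ = [386/183 1082/183; 1082/183 3380/183]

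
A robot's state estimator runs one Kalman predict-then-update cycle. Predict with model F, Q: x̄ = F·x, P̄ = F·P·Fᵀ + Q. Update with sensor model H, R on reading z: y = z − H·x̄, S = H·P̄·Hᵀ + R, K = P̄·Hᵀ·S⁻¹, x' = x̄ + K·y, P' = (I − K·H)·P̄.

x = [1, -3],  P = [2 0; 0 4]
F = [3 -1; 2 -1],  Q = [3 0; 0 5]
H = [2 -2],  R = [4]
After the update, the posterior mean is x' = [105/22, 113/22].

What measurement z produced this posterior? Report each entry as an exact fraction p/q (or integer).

x̄ = F·x = [6, 5]
P̄ = F·P·Fᵀ + Q = [25 16; 16 17]
S = H·P̄·Hᵀ + R = [44]
K = P̄·Hᵀ·S⁻¹ = [9/22; -1/22]
x' − x̄ = [-27/22, 3/22] = K·y
y = (KᵀK)⁻¹·Kᵀ·(x' − x̄) = [-3]
z = y + H·x̄ = [-3] + [2] = [-1]

z = [-1]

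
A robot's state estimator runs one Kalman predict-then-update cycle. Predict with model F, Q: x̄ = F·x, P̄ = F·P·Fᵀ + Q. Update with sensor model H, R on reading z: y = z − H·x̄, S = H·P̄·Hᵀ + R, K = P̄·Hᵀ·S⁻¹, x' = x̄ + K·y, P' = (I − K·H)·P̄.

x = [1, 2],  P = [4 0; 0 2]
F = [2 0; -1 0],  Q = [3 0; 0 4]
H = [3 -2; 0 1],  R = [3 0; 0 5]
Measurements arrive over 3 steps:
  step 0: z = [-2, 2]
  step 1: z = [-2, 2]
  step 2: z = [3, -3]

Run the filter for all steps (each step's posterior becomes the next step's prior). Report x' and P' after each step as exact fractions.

step 0: x̄ = F·x = [2, -1]
step 0: P̄ = F·P·Fᵀ + Q = [19 -8; -8 8]
step 0: y = z − H·x̄ = [-10, 3]
step 0: S = H·P̄·Hᵀ + R = [302 -40; -40 13]
step 0: K = P̄·Hᵀ·S⁻¹ = [629/2326 252/1163; -100/1163 408/1163]
step 0: x' = x̄ + K·y = [-63/1163, 1061/1163]
step 0: P' = (I − K·H)·P̄ = [2309/2326 1260/1163; 1260/1163 2040/1163]
step 1: x̄ = F·x = [-126/1163, 63/1163]
step 1: P̄ = F·P·Fᵀ + Q = [8107/1163 -2309/1163; -2309/1163 11613/2326]
step 1: y = z − H·x̄ = [-1822/1163, 2263/1163]
step 1: S = H·P̄·Hᵀ + R = [127386/1163 -18540/1163; -18540/1163 23243/2326]
step 1: K = P̄·Hᵀ·S⁻¹ = [504739/1954746 23158/108597; -10300/108597 12609/36199]
step 1: x' = x̄ + K·y = [-95707/977373, 95624/108597]
step 1: P' = (I − K·H)·P̄ = [1894219/1954746 115790/108597; 115790/108597 63045/36199]
step 2: x̄ = F·x = [-191414/977373, 95707/977373]
step 2: P̄ = F·P·Fᵀ + Q = [6720557/977373 -1894219/977373; -1894219/977373 9713203/1954746]
step 2: y = z − H·x̄ = [3697775/977373, -3027826/977373]
step 2: S = H·P̄·Hᵀ + R = [105574166/977373 -15395860/977373; -15395860/977373 19486933/1954746]
step 2: K = P̄·Hᵀ·S⁻¹ = [417842429/1619905286 172658682/809952643; -76979300/809952643 282081813/809952643]
step 2: x' = x̄ + K·y = [193839859/1619905286, -1085796969/809952643]
step 2: P' = (I − K·H)·P̄ = [1568900309/1619905286 863293410/809952643; 863293410/809952643 1410409065/809952643]

step 0: x' = [-63/1163, 1061/1163], P' = [2309/2326 1260/1163; 1260/1163 2040/1163]
step 1: x' = [-95707/977373, 95624/108597], P' = [1894219/1954746 115790/108597; 115790/108597 63045/36199]
step 2: x' = [193839859/1619905286, -1085796969/809952643], P' = [1568900309/1619905286 863293410/809952643; 863293410/809952643 1410409065/809952643]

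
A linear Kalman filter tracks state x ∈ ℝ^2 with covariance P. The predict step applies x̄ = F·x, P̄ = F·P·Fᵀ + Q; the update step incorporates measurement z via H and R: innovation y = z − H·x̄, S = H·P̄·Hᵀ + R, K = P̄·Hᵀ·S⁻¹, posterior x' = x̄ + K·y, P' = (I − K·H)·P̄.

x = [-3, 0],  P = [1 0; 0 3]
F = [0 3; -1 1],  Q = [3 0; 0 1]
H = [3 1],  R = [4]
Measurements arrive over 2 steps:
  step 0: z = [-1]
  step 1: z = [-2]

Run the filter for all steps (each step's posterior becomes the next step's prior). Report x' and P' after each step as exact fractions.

step 0: x̄ = F·x = [0, 3]
step 0: P̄ = F·P·Fᵀ + Q = [30 9; 9 5]
step 0: y = z − H·x̄ = [-4]
step 0: S = H·P̄·Hᵀ + R = [333]
step 0: K = P̄·Hᵀ·S⁻¹ = [11/37; 32/333]
step 0: x' = x̄ + K·y = [-44/37, 871/333]
step 0: P' = (I − K·H)·P̄ = [21/37 -19/37; -19/37 641/333]
step 1: x̄ = F·x = [871/111, 1267/333]
step 1: P̄ = F·P·Fᵀ + Q = [752/37 812/111; 812/111 1505/333]
step 1: y = z − H·x̄ = [-9772/333]
step 1: S = H·P̄·Hᵀ + R = [78365/333]
step 1: K = P̄·Hᵀ·S⁻¹ = [4548/15673; 1259/11195]
step 1: x' = x̄ + K·y = [-1497/2239, 5649/11195]
step 1: P' = (I − K·H)·P̄ = [7968/15673 -816/2239; -816/2239 17276/11195]

step 0: x' = [-44/37, 871/333], P' = [21/37 -19/37; -19/37 641/333]
step 1: x' = [-1497/2239, 5649/11195], P' = [7968/15673 -816/2239; -816/2239 17276/11195]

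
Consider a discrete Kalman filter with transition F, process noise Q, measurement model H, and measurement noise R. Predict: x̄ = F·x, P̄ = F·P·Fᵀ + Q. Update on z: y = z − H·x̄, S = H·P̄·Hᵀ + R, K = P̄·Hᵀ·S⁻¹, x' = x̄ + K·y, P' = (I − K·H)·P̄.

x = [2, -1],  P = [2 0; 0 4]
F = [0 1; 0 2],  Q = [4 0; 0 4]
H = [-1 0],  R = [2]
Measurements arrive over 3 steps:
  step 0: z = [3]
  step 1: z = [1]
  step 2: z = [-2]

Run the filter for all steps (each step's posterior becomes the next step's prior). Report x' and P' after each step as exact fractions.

step 0: x̄ = F·x = [-1, -2]
step 0: P̄ = F·P·Fᵀ + Q = [8 8; 8 20]
step 0: y = z − H·x̄ = [2]
step 0: S = H·P̄·Hᵀ + R = [10]
step 0: K = P̄·Hᵀ·S⁻¹ = [-4/5; -4/5]
step 0: x' = x̄ + K·y = [-13/5, -18/5]
step 0: P' = (I − K·H)·P̄ = [8/5 8/5; 8/5 68/5]
step 1: x̄ = F·x = [-18/5, -36/5]
step 1: P̄ = F·P·Fᵀ + Q = [88/5 136/5; 136/5 292/5]
step 1: y = z − H·x̄ = [-13/5]
step 1: S = H·P̄·Hᵀ + R = [98/5]
step 1: K = P̄·Hᵀ·S⁻¹ = [-44/49; -68/49]
step 1: x' = x̄ + K·y = [-62/49, -176/49]
step 1: P' = (I − K·H)·P̄ = [88/49 136/49; 136/49 1012/49]
step 2: x̄ = F·x = [-176/49, -352/49]
step 2: P̄ = F·P·Fᵀ + Q = [1208/49 2024/49; 2024/49 4244/49]
step 2: y = z − H·x̄ = [-274/49]
step 2: S = H·P̄·Hᵀ + R = [1306/49]
step 2: K = P̄·Hᵀ·S⁻¹ = [-604/653; -1012/653]
step 2: x' = x̄ + K·y = [1032/653, 968/653]
step 2: P' = (I − K·H)·P̄ = [1208/653 2024/653; 2024/653 14756/653]

step 0: x' = [-13/5, -18/5], P' = [8/5 8/5; 8/5 68/5]
step 1: x' = [-62/49, -176/49], P' = [88/49 136/49; 136/49 1012/49]
step 2: x' = [1032/653, 968/653], P' = [1208/653 2024/653; 2024/653 14756/653]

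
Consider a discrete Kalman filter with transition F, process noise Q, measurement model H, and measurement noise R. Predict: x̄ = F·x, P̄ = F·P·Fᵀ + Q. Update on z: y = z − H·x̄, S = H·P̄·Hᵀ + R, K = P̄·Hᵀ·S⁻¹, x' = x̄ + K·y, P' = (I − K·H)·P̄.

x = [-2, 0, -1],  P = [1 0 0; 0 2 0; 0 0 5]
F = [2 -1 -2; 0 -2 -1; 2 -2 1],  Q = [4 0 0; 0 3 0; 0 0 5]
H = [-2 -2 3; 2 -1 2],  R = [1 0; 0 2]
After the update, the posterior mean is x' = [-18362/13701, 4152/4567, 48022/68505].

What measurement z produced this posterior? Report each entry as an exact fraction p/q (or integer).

x̄ = F·x = [-2, 1, -5]
P̄ = F·P·Fᵀ + Q = [30 14 -2; 14 16 3; -2 3 22]
S = H·P̄·Hᵀ + R = [483 -9; -9 142]
K = P̄·Hᵀ·S⁻¹ = [-2594/13701 1296/4567; -472/4567 549/4567; 9421/68505 6149/22835]
x' − x̄ = [9040/13701, -415/4567, 390547/68505] = K·y
y = (KᵀK)⁻¹·Kᵀ·(x' − x̄) = [16, 13]
z = y + H·x̄ = [16, 13] + [-13, -15] = [3, -2]

z = [3, -2]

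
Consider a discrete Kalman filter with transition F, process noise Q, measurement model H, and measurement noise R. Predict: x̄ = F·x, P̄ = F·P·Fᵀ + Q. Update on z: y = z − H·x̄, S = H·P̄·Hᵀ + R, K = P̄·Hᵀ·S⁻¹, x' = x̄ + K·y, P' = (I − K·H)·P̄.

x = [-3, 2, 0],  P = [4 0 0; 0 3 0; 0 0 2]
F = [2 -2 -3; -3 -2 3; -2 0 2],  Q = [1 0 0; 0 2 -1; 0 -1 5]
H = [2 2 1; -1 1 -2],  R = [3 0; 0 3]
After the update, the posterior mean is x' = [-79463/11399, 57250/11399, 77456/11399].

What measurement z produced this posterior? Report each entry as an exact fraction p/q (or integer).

z = [3, -2]

x̄ = F·x = [-10, 5, 6]
P̄ = F·P·Fᵀ + Q = [47 -30 -28; -30 68 35; -28 35 29]
S = H·P̄·Hᵀ + R = [280 19; 19 42]
K = P̄·Hᵀ·S⁻¹ = [651/11399 -5994/11399; 4130/11399 5731/11399; 1711/11399 583/11399]
x' − x̄ = [34527/11399, 255/11399, 9062/11399] = K·y
y = (KᵀK)⁻¹·Kᵀ·(x' − x̄) = [7, -5]
z = y + H·x̄ = [7, -5] + [-4, 3] = [3, -2]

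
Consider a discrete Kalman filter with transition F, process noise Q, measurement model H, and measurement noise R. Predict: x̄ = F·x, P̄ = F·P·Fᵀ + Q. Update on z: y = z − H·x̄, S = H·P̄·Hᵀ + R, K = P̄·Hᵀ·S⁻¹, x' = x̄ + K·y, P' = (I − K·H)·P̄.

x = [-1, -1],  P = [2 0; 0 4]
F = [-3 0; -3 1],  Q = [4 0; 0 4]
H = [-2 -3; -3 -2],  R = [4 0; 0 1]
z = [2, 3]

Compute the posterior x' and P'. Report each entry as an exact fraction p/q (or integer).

x̄ = F·x = [3, 2]
P̄ = F·P·Fᵀ + Q = [22 18; 18 26]
y = z − H·x̄ = [14, 16]
S = H·P̄·Hᵀ + R = [542 522; 522 519]
K = P̄·Hᵀ·S⁻¹ = [397/1469 -688/1469; -639/1469 1028/4407]
x' = x̄ + K·y = [-1043/1469, -1576/4407]
P' = (I − K·H)·P̄ = [1048/1469 -1228/1469; -1228/1469 5012/4407]

x' = [-1043/1469, -1576/4407]
P' = [1048/1469 -1228/1469; -1228/1469 5012/4407]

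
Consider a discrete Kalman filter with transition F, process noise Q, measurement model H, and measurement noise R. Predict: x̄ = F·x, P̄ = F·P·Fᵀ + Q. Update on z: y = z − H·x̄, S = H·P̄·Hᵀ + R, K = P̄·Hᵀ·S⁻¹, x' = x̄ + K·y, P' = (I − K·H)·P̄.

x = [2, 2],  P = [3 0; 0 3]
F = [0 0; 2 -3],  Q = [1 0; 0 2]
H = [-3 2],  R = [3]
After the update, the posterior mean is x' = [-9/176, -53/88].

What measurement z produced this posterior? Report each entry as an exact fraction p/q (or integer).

x̄ = F·x = [0, -2]
P̄ = F·P·Fᵀ + Q = [1 0; 0 41]
S = H·P̄·Hᵀ + R = [176]
K = P̄·Hᵀ·S⁻¹ = [-3/176; 41/88]
x' − x̄ = [-9/176, 123/88] = K·y
y = (KᵀK)⁻¹·Kᵀ·(x' − x̄) = [3]
z = y + H·x̄ = [3] + [-4] = [-1]

z = [-1]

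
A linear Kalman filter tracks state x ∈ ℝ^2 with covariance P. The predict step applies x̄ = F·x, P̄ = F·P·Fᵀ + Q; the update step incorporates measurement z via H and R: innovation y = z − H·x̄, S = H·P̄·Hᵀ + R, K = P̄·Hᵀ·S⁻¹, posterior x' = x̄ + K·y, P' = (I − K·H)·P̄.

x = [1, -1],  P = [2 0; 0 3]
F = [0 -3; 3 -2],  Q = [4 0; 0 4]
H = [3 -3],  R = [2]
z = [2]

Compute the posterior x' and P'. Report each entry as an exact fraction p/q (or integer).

x' = [1101/263, 931/263]
P' = [6632/263 6606/263; 6606/263 6638/263]

x̄ = F·x = [3, 5]
P̄ = F·P·Fᵀ + Q = [31 18; 18 34]
y = z − H·x̄ = [8]
S = H·P̄·Hᵀ + R = [263]
K = P̄·Hᵀ·S⁻¹ = [39/263; -48/263]
x' = x̄ + K·y = [1101/263, 931/263]
P' = (I − K·H)·P̄ = [6632/263 6606/263; 6606/263 6638/263]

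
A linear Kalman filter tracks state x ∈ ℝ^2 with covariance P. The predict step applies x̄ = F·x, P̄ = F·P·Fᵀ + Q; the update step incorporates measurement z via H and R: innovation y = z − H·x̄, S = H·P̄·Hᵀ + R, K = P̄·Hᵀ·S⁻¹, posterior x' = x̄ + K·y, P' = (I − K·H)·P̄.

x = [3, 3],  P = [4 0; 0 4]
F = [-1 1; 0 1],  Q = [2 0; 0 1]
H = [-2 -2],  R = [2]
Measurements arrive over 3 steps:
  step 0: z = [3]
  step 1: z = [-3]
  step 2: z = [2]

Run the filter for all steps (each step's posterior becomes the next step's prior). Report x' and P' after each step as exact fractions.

step 0: x̄ = F·x = [0, 3]
step 0: P̄ = F·P·Fᵀ + Q = [10 4; 4 5]
step 0: y = z − H·x̄ = [9]
step 0: S = H·P̄·Hᵀ + R = [94]
step 0: K = P̄·Hᵀ·S⁻¹ = [-14/47; -9/47]
step 0: x' = x̄ + K·y = [-126/47, 60/47]
step 0: P' = (I − K·H)·P̄ = [78/47 -64/47; -64/47 73/47]
step 1: x̄ = F·x = [186/47, 60/47]
step 1: P̄ = F·P·Fᵀ + Q = [373/47 137/47; 137/47 120/47]
step 1: y = z − H·x̄ = [351/47]
step 1: S = H·P̄·Hᵀ + R = [3162/47]
step 1: K = P̄·Hᵀ·S⁻¹ = [-10/31; -257/1581]
step 1: x' = x̄ + K·y = [48/31, 33/527]
step 1: P' = (I − K·H)·P̄ = [29/31 -19/31; -19/31 1226/1581]
step 2: x̄ = F·x = [-783/527, 33/527]
step 2: P̄ = F·P·Fᵀ + Q = [7805/1581 2195/1581; 2195/1581 2807/1581]
step 2: y = z − H·x̄ = [-446/527]
step 2: S = H·P̄·Hᵀ + R = [63170/1581]
step 2: K = P̄·Hᵀ·S⁻¹ = [-2000/6317; -5002/31585]
step 2: x' = x̄ + K·y = [-7693/6317, 6211/31585]
step 2: P' = (I − K·H)·P̄ = [5885/6317 -3885/6317; -3885/6317 24427/31585]

step 0: x' = [-126/47, 60/47], P' = [78/47 -64/47; -64/47 73/47]
step 1: x' = [48/31, 33/527], P' = [29/31 -19/31; -19/31 1226/1581]
step 2: x' = [-7693/6317, 6211/31585], P' = [5885/6317 -3885/6317; -3885/6317 24427/31585]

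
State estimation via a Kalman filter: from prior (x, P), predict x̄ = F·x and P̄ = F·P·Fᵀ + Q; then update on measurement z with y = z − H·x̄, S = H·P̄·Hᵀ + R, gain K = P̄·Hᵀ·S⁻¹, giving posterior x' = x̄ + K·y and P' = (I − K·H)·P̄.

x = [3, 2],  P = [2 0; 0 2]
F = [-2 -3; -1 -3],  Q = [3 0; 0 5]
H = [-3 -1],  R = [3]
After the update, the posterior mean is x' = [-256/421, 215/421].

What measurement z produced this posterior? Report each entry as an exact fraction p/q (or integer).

x̄ = F·x = [-12, -9]
P̄ = F·P·Fᵀ + Q = [29 22; 22 25]
S = H·P̄·Hᵀ + R = [421]
K = P̄·Hᵀ·S⁻¹ = [-109/421; -91/421]
x' − x̄ = [4796/421, 4004/421] = K·y
y = (KᵀK)⁻¹·Kᵀ·(x' − x̄) = [-44]
z = y + H·x̄ = [-44] + [45] = [1]

z = [1]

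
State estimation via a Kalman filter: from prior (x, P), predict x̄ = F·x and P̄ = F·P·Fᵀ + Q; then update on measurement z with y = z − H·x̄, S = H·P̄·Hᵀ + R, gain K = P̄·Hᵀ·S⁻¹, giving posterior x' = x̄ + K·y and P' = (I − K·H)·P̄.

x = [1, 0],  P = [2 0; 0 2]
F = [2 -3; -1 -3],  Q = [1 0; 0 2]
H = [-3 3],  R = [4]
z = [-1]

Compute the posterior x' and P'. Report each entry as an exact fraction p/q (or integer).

x' = [74/193, -1/193]
P' = [3690/193 3638/193; 3638/193 3670/193]

x̄ = F·x = [2, -1]
P̄ = F·P·Fᵀ + Q = [27 14; 14 22]
y = z − H·x̄ = [8]
S = H·P̄·Hᵀ + R = [193]
K = P̄·Hᵀ·S⁻¹ = [-39/193; 24/193]
x' = x̄ + K·y = [74/193, -1/193]
P' = (I − K·H)·P̄ = [3690/193 3638/193; 3638/193 3670/193]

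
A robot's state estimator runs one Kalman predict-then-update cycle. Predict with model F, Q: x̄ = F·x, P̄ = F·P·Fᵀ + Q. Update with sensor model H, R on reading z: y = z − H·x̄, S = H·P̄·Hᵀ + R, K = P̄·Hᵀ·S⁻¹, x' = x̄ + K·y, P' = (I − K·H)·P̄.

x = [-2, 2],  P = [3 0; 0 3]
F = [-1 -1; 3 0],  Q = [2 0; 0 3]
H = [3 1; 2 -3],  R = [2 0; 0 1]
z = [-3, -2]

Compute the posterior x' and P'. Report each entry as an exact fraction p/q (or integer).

x' = [-20914/20109, -297/6703]
P' = [3037/20109 471/6703; 471/6703 921/6703]

x̄ = F·x = [0, -6]
P̄ = F·P·Fᵀ + Q = [8 -9; -9 30]
y = z − H·x̄ = [3, -20]
S = H·P̄·Hᵀ + R = [50 21; 21 411]
K = P̄·Hᵀ·S⁻¹ = [1754/6703 1835/20109; 1167/6703 -1821/6703]
x' = x̄ + K·y = [-20914/20109, -297/6703]
P' = (I − K·H)·P̄ = [3037/20109 471/6703; 471/6703 921/6703]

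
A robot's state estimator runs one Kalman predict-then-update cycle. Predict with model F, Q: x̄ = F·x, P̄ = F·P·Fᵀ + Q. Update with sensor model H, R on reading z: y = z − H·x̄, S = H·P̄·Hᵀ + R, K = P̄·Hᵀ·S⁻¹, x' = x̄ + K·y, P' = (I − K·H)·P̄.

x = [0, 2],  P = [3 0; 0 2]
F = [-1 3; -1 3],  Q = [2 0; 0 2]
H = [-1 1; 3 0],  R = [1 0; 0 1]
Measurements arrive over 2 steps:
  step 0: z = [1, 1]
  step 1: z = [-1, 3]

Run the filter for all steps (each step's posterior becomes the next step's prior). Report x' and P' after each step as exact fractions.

step 0: x̄ = F·x = [6, 6]
step 0: P̄ = F·P·Fᵀ + Q = [23 21; 21 23]
step 0: y = z − H·x̄ = [1, -17]
step 0: S = H·P̄·Hᵀ + R = [5 -6; -6 208]
step 0: K = P̄·Hᵀ·S⁻¹ = [-1/502 333/1004; 397/502 327/1004]
step 0: x' = x̄ + K·y = [361/1004, 1259/1004]
step 0: P' = (I − K·H)·P̄ = [111/1004 109/1004; 109/1004 903/1004]
step 1: x̄ = F·x = [854/251, 854/251]
step 1: P̄ = F·P·Fᵀ + Q = [2398/251 1896/251; 1896/251 2398/251]
step 1: y = z − H·x̄ = [-1, -1809/251]
step 1: S = H·P̄·Hᵀ + R = [5 -6; -6 21833/251]
step 1: K = P̄·Hᵀ·S⁻¹ = [-502/100129 32958/100129; 77794/100129 31452/100129]
step 1: x' = x̄ + K·y = [103646/100129, 36204/100129]
step 1: P' = (I − K·H)·P̄ = [10986/100129 10484/100129; 10484/100129 88278/100129]

step 0: x' = [361/1004, 1259/1004], P' = [111/1004 109/1004; 109/1004 903/1004]
step 1: x' = [103646/100129, 36204/100129], P' = [10986/100129 10484/100129; 10484/100129 88278/100129]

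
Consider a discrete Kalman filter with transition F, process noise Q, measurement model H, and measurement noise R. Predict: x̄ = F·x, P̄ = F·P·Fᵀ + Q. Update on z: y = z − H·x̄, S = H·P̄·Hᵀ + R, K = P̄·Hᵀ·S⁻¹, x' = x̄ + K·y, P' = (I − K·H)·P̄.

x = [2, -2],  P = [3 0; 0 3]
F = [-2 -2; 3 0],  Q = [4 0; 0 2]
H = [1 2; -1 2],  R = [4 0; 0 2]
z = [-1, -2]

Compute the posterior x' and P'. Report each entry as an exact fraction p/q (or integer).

x' = [962/1103, -632/1103]
P' = [1492/1103 226/1103; 226/1103 395/1103]

x̄ = F·x = [0, 6]
P̄ = F·P·Fᵀ + Q = [28 -18; -18 29]
y = z − H·x̄ = [-13, -14]
S = H·P̄·Hᵀ + R = [76 88; 88 218]
K = P̄·Hᵀ·S⁻¹ = [486/1103 -520/1103; 254/1103 282/1103]
x' = x̄ + K·y = [962/1103, -632/1103]
P' = (I − K·H)·P̄ = [1492/1103 226/1103; 226/1103 395/1103]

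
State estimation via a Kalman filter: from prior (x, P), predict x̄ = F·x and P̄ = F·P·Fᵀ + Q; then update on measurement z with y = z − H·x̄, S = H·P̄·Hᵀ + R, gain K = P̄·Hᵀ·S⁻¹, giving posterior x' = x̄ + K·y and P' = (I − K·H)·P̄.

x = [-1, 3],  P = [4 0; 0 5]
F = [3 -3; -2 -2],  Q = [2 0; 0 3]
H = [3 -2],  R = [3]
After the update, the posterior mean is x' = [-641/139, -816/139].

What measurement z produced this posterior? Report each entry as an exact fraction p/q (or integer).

x̄ = F·x = [-12, -4]
P̄ = F·P·Fᵀ + Q = [83 6; 6 39]
S = H·P̄·Hᵀ + R = [834]
K = P̄·Hᵀ·S⁻¹ = [79/278; -10/139]
x' − x̄ = [1027/139, -260/139] = K·y
y = (KᵀK)⁻¹·Kᵀ·(x' − x̄) = [26]
z = y + H·x̄ = [26] + [-28] = [-2]

z = [-2]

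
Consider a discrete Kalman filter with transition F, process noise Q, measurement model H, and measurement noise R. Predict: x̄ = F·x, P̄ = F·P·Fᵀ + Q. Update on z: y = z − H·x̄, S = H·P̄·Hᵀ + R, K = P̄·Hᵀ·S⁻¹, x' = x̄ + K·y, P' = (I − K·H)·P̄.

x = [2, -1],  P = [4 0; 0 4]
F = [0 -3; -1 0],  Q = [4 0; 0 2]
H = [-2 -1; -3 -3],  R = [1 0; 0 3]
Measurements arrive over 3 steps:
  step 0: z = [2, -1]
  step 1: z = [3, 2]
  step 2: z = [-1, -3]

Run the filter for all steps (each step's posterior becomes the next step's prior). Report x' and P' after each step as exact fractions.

step 0: x' = [-53/41, 1262/1025], P' = [40/41 -48/41; -48/41 1686/1025]
step 1: x' = [-537472/246267, 352801/246267], P' = [198106/246267 -227140/246267; -227140/246267 316006/246267]
step 2: x' = [-17704493/49557601, 71855856/49557601], P' = [39241282/49557601 -44946620/49557601; -44946620/49557601 62661920/49557601]

step 0: x̄ = F·x = [3, -2]
step 0: P̄ = F·P·Fᵀ + Q = [40 0; 0 6]
step 0: y = z − H·x̄ = [6, 2]
step 0: S = H·P̄·Hᵀ + R = [167 258; 258 417]
step 0: K = P̄·Hᵀ·S⁻¹ = [-32/41 8/41; 714/1025 -486/1025]
step 0: x' = x̄ + K·y = [-53/41, 1262/1025]
step 0: P' = (I − K·H)·P̄ = [40/41 -48/41; -48/41 1686/1025]
step 1: x̄ = F·x = [-3786/1025, 53/41]
step 1: P̄ = F·P·Fᵀ + Q = [19274/1025 -144/41; -144/41 122/41]
step 1: y = z − H·x̄ = [-3172/1025, -5333/1025]
step 1: S = H·P̄·Hᵀ + R = [66771/1025 92394/1025; 92394/1025 139191/1025]
step 1: K = P̄·Hᵀ·S⁻¹ = [-169072/246267 3226/27363; 138274/246267 -9874/27363]
step 1: x' = x̄ + K·y = [-537472/246267, 352801/246267]
step 1: P' = (I − K·H)·P̄ = [198106/246267 -227140/246267; -227140/246267 316006/246267]
step 2: x̄ = F·x = [-352801/82089, 537472/246267]
step 2: P̄ = F·P·Fᵀ + Q = [425458/27363 -227140/82089; -227140/82089 690640/246267]
step 2: y = z − H·x̄ = [-1825601/246267, -767198/82089]
step 2: S = H·P̄·Hᵀ + R = [13527715/246267 6304624/82089; 6304624/82089 3239011/27363]
step 2: K = P̄·Hᵀ·S⁻¹ = [-33535944/49557601 5705338/49557601; 27231320/49557601 -17715300/49557601]
step 2: x' = x̄ + K·y = [-17704493/49557601, 71855856/49557601]
step 2: P' = (I − K·H)·P̄ = [39241282/49557601 -44946620/49557601; -44946620/49557601 62661920/49557601]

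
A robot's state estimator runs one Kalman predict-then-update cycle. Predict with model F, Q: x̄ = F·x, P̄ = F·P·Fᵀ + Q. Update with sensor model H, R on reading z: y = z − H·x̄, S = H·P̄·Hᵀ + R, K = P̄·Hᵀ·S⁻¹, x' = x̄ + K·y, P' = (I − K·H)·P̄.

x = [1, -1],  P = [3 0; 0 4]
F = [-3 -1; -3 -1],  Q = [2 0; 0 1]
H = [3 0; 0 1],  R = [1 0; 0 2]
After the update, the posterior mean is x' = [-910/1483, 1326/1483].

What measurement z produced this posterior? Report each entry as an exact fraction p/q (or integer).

x̄ = F·x = [-2, -2]
P̄ = F·P·Fᵀ + Q = [33 31; 31 32]
S = H·P̄·Hᵀ + R = [298 93; 93 34]
K = P̄·Hᵀ·S⁻¹ = [483/1483 31/1483; 186/1483 887/1483]
x' − x̄ = [2056/1483, 4292/1483] = K·y
y = (KᵀK)⁻¹·Kᵀ·(x' − x̄) = [4, 4]
z = y + H·x̄ = [4, 4] + [-6, -2] = [-2, 2]

z = [-2, 2]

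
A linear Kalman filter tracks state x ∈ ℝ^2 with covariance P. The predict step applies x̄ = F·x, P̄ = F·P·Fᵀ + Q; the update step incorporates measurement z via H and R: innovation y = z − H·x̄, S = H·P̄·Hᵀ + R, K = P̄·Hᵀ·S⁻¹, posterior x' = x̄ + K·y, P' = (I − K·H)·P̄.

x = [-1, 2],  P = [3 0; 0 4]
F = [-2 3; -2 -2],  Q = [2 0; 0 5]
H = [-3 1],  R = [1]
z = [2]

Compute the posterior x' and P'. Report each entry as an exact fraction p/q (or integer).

x' = [-22/139, 205/139]
P' = [389/139 2253/278; 2253/278 13587/556]

x̄ = F·x = [8, -2]
P̄ = F·P·Fᵀ + Q = [50 -12; -12 33]
y = z − H·x̄ = [28]
S = H·P̄·Hᵀ + R = [556]
K = P̄·Hᵀ·S⁻¹ = [-81/278; 69/556]
x' = x̄ + K·y = [-22/139, 205/139]
P' = (I − K·H)·P̄ = [389/139 2253/278; 2253/278 13587/556]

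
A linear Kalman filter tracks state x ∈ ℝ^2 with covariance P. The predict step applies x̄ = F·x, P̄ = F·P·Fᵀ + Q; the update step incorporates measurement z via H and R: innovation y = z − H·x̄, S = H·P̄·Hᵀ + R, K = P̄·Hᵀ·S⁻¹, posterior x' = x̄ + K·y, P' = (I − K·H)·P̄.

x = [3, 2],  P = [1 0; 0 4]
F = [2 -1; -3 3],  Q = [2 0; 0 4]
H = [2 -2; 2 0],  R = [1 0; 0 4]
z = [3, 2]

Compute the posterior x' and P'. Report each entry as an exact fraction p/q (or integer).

x̄ = F·x = [4, -3]
P̄ = F·P·Fᵀ + Q = [10 -18; -18 49]
y = z − H·x̄ = [-11, -6]
S = H·P̄·Hᵀ + R = [381 112; 112 44]
K = P̄·Hᵀ·S⁻¹ = [56/1055 337/1055; -466/1055 323/1055]
x' = x̄ + K·y = [1582/1055, 23/1055]
P' = (I − K·H)·P̄ = [674/1055 646/1055; 646/1055 879/1055]

x' = [1582/1055, 23/1055]
P' = [674/1055 646/1055; 646/1055 879/1055]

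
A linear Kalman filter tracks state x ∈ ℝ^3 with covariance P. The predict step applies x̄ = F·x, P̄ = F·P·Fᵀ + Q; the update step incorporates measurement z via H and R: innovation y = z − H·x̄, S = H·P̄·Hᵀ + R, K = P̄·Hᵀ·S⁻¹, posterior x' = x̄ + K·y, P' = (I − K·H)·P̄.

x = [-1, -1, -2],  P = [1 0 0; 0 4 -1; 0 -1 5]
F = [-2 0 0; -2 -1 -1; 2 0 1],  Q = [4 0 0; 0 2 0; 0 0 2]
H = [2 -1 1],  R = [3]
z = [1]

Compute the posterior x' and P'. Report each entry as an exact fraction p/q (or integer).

x' = [134/43, 137/43, -106/43]
P' = [280/43 276/43 -260/43; 276/43 390/43 -201/43; -260/43 -201/43 352/43]

x̄ = F·x = [2, 5, -4]
P̄ = F·P·Fᵀ + Q = [8 4 -4; 4 13 -8; -4 -8 11]
y = z − H·x̄ = [6]
S = H·P̄·Hᵀ + R = [43]
K = P̄·Hᵀ·S⁻¹ = [8/43; -13/43; 11/43]
x' = x̄ + K·y = [134/43, 137/43, -106/43]
P' = (I − K·H)·P̄ = [280/43 276/43 -260/43; 276/43 390/43 -201/43; -260/43 -201/43 352/43]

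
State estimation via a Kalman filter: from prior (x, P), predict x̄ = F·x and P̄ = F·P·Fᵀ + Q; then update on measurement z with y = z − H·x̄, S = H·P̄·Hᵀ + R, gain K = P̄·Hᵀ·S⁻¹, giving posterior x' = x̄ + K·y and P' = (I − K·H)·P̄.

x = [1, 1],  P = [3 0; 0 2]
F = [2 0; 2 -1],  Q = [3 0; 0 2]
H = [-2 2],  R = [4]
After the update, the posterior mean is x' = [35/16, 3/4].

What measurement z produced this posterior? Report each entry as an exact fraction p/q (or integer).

x̄ = F·x = [2, 1]
P̄ = F·P·Fᵀ + Q = [15 12; 12 16]
S = H·P̄·Hᵀ + R = [32]
K = P̄·Hᵀ·S⁻¹ = [-3/16; 1/4]
x' − x̄ = [3/16, -1/4] = K·y
y = (KᵀK)⁻¹·Kᵀ·(x' − x̄) = [-1]
z = y + H·x̄ = [-1] + [-2] = [-3]

z = [-3]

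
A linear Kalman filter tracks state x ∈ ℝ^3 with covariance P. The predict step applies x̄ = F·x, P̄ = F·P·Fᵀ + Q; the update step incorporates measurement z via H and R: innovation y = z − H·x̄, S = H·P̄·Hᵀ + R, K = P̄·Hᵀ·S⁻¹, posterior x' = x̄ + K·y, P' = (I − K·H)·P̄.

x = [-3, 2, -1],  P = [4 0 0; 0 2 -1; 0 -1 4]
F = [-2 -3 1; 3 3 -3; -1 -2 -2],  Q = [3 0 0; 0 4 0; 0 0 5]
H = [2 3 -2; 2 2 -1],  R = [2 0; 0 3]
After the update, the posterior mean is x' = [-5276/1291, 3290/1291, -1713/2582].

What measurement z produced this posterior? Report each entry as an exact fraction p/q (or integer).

z = [1, -3]

x̄ = F·x = [-1, 0, 1]
P̄ = F·P·Fᵀ + Q = [47 -66 8; -66 112 0; 8 0 25]
S = H·P̄·Hᵀ + R = [442 202; 202 104]
K = P̄·Hᵀ·S⁻¹ = [-797/1291 977/1291; 658/1291 -136/1291; -859/2582 1445/2582]
x' − x̄ = [-3985/1291, 3290/1291, -4295/2582] = K·y
y = (KᵀK)⁻¹·Kᵀ·(x' − x̄) = [5, 0]
z = y + H·x̄ = [5, 0] + [-4, -3] = [1, -3]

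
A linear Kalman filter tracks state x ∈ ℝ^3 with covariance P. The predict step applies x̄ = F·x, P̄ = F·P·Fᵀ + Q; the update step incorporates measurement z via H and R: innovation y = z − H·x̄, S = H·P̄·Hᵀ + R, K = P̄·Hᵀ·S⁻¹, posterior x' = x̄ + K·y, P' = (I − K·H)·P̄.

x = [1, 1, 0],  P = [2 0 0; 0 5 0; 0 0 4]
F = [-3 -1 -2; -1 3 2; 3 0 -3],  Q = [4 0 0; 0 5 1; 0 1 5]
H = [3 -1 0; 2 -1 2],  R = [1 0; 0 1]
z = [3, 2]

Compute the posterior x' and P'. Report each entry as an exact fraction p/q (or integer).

x' = [135907/152021, -39015/152021, -579/152021]
P' = [441953/152021 1278780/152021 192741/152021; 1278780/152021 3846383/152021 630051/152021; 192741/152021 630051/152021 157654/152021]

x̄ = F·x = [-4, 2, 3]
P̄ = F·P·Fᵀ + Q = [43 -25 6; -25 68 -29; 6 -29 59]
y = z − H·x̄ = [17, 6]
S = H·P̄·Hᵀ + R = [606 545; 545 741]
K = P̄·Hᵀ·S⁻¹ = [47079/152021 -9392/152021; -10043/152021 -28721/152021; -51828/152021 70739/152021]
x' = x̄ + K·y = [135907/152021, -39015/152021, -579/152021]
P' = (I − K·H)·P̄ = [441953/152021 1278780/152021 192741/152021; 1278780/152021 3846383/152021 630051/152021; 192741/152021 630051/152021 157654/152021]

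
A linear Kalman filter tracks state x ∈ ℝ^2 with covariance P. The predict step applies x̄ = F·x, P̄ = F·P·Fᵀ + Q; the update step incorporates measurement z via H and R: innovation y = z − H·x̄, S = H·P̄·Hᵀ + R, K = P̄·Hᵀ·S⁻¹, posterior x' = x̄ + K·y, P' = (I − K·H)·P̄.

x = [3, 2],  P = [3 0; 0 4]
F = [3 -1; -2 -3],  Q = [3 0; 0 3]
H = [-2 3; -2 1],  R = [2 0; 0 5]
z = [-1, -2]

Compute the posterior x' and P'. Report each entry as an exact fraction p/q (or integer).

x' = [35707/30935, 11829/30935]
P' = [80146/30935 57672/30935; 57672/30935 48054/30935]

x̄ = F·x = [7, -12]
P̄ = F·P·Fᵀ + Q = [34 -6; -6 51]
y = z − H·x̄ = [49, 24]
S = H·P̄·Hᵀ + R = [669 337; 337 216]
K = P̄·Hᵀ·S⁻¹ = [6362/30935 -20524/30935; 14409/30935 -13458/30935]
x' = x̄ + K·y = [35707/30935, 11829/30935]
P' = (I − K·H)·P̄ = [80146/30935 57672/30935; 57672/30935 48054/30935]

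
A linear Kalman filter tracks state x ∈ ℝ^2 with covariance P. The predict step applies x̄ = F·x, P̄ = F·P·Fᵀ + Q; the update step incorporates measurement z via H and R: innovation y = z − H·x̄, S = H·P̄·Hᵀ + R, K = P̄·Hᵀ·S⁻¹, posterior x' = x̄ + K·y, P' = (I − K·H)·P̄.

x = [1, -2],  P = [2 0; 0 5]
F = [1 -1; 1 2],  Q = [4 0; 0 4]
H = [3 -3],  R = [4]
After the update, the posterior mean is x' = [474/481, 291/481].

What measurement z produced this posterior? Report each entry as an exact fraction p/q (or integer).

z = [1]

x̄ = F·x = [3, -3]
P̄ = F·P·Fᵀ + Q = [11 -8; -8 26]
S = H·P̄·Hᵀ + R = [481]
K = P̄·Hᵀ·S⁻¹ = [57/481; -102/481]
x' − x̄ = [-969/481, 1734/481] = K·y
y = (KᵀK)⁻¹·Kᵀ·(x' − x̄) = [-17]
z = y + H·x̄ = [-17] + [18] = [1]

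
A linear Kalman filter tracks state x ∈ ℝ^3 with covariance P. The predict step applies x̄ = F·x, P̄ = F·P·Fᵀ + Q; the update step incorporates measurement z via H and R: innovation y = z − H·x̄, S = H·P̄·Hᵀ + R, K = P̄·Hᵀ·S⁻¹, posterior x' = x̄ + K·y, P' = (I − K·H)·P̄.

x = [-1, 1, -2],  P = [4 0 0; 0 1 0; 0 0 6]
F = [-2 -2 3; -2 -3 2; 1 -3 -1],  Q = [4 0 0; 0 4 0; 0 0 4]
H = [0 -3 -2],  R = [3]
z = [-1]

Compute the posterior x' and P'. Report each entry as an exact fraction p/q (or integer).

x̄ = F·x = [-6, -5, -2]
P̄ = F·P·Fᵀ + Q = [78 58 -20; 58 53 -11; -20 -11 23]
y = z − H·x̄ = [-20]
S = H·P̄·Hᵀ + R = [440]
K = P̄·Hᵀ·S⁻¹ = [-67/220; -137/440; -13/440]
x' = x̄ + K·y = [1/11, 27/22, -31/22]
P' = (I − K·H)·P̄ = [4091/110 3581/220 -5271/220; 3581/220 4551/440 -6621/440; -5271/220 -6621/440 9951/440]

x' = [1/11, 27/22, -31/22]
P' = [4091/110 3581/220 -5271/220; 3581/220 4551/440 -6621/440; -5271/220 -6621/440 9951/440]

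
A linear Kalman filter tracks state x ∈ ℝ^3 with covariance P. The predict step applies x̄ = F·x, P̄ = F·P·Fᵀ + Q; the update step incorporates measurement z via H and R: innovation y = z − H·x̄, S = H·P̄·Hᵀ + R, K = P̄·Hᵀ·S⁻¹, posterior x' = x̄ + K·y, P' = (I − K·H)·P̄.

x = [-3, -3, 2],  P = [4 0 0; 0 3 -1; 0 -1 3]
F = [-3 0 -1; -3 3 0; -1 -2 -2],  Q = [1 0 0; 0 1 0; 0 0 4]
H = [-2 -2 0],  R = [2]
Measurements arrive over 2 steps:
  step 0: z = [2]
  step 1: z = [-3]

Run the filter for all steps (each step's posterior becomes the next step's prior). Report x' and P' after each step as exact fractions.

step 0: x̄ = F·x = [7, 0, 5]
step 0: P̄ = F·P·Fᵀ + Q = [40 39 16; 39 64 0; 16 0 24]
step 0: y = z − H·x̄ = [16]
step 0: S = H·P̄·Hᵀ + R = [730]
step 0: K = P̄·Hᵀ·S⁻¹ = [-79/365; -103/365; -16/365]
step 0: x' = x̄ + K·y = [1291/365, -1648/365, 1569/365]
step 0: P' = (I − K·H)·P̄ = [2118/365 -2039/365 3312/365; -2039/365 2142/365 -3296/365; 3312/365 -3296/365 8248/365]
step 1: x̄ = F·x = [-5442/365, -8817/365, -1133/365]
step 1: P̄ = F·P·Fᵀ + Q = [47547/365 57237/365 27208/365; 57237/365 75407/365 27033/365; 27208/365 27033/365 23862/365]
step 1: y = z − H·x̄ = [-29613/365]
step 1: S = H·P̄·Hᵀ + R = [950442/365]
step 1: K = P̄·Hᵀ·S⁻¹ = [-34928/158407; -132644/475221; -54241/475221]
step 1: x' = x̄ + K·y = [471978/158407, -239303/158407, 975172/158407]
step 1: P' = (I − K·H)·P̄ = [580785/158407 -545857/158407 1427064/158407; -545857/158407 1770215/475221 -4226951/475221; 1427064/158407 -4226951/475221 14946716/475221]

step 0: x' = [1291/365, -1648/365, 1569/365], P' = [2118/365 -2039/365 3312/365; -2039/365 2142/365 -3296/365; 3312/365 -3296/365 8248/365]
step 1: x' = [471978/158407, -239303/158407, 975172/158407], P' = [580785/158407 -545857/158407 1427064/158407; -545857/158407 1770215/475221 -4226951/475221; 1427064/158407 -4226951/475221 14946716/475221]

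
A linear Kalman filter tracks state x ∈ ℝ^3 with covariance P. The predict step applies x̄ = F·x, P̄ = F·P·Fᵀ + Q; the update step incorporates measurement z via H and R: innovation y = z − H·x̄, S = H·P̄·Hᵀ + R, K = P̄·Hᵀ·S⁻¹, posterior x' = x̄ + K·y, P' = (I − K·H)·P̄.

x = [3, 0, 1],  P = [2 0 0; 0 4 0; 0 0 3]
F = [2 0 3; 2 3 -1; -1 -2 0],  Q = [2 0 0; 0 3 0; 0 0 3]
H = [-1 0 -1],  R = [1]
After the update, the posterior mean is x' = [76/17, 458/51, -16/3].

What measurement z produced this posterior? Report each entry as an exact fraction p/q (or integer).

x̄ = F·x = [9, 5, -3]
P̄ = F·P·Fᵀ + Q = [37 -1 -4; -1 50 -28; -4 -28 21]
S = H·P̄·Hᵀ + R = [51]
K = P̄·Hᵀ·S⁻¹ = [-11/17; 29/51; -1/3]
x' − x̄ = [-77/17, 203/51, -7/3] = K·y
y = (KᵀK)⁻¹·Kᵀ·(x' − x̄) = [7]
z = y + H·x̄ = [7] + [-6] = [1]

z = [1]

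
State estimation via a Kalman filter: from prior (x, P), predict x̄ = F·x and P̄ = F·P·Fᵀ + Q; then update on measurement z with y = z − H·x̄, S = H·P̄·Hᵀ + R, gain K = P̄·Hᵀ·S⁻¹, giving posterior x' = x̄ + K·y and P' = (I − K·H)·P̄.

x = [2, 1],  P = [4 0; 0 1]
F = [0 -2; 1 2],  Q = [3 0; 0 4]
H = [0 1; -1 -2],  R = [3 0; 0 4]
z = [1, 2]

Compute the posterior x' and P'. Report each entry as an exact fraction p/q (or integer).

x' = [-554/245, 152/245]
P' = [1172/245 -456/245; -456/245 348/245]

x̄ = F·x = [-2, 4]
P̄ = F·P·Fᵀ + Q = [7 -4; -4 12]
y = z − H·x̄ = [-3, 8]
S = H·P̄·Hᵀ + R = [15 -20; -20 43]
K = P̄·Hᵀ·S⁻¹ = [-152/245 -13/49; 116/245 -12/49]
x' = x̄ + K·y = [-554/245, 152/245]
P' = (I − K·H)·P̄ = [1172/245 -456/245; -456/245 348/245]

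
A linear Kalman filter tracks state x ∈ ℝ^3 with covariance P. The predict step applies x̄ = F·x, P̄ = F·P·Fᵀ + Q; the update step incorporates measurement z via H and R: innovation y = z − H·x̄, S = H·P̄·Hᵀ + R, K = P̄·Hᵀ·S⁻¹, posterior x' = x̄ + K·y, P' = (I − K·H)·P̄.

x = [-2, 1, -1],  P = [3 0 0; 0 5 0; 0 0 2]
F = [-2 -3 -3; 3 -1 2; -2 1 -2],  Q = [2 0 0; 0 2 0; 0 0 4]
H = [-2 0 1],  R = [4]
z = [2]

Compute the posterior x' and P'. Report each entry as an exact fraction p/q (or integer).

x' = [157/61, -2748/305, 2168/305]
P' = [492/61 -944/61 868/61; -944/61 12809/305 -9444/305; 868/61 -9444/305 8724/305]

x̄ = F·x = [4, -9, 7]
P̄ = F·P·Fᵀ + Q = [77 -15 9; -15 42 -31; 9 -31 29]
y = z − H·x̄ = [3]
S = H·P̄·Hᵀ + R = [305]
K = P̄·Hᵀ·S⁻¹ = [-29/61; -1/305; 11/305]
x' = x̄ + K·y = [157/61, -2748/305, 2168/305]
P' = (I − K·H)·P̄ = [492/61 -944/61 868/61; -944/61 12809/305 -9444/305; 868/61 -9444/305 8724/305]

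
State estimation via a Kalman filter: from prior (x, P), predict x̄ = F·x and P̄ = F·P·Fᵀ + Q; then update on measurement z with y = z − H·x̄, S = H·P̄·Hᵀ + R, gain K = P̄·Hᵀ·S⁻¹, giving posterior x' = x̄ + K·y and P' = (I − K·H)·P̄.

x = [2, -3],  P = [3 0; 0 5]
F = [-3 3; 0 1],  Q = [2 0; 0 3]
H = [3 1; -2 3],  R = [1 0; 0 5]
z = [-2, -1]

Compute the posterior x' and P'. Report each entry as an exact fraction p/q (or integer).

x' = [-1967/4035, -26/45]
P' = [153/1345 -1/15; -1/15 67/180]

x̄ = F·x = [-15, -3]
P̄ = F·P·Fᵀ + Q = [74 15; 15 8]
y = z − H·x̄ = [46, -22]
S = H·P̄·Hᵀ + R = [765 -315; -315 193]
K = P̄·Hᵀ·S⁻¹ = [1108/4035 -23/269; 31/180 1/4]
x' = x̄ + K·y = [-1967/4035, -26/45]
P' = (I − K·H)·P̄ = [153/1345 -1/15; -1/15 67/180]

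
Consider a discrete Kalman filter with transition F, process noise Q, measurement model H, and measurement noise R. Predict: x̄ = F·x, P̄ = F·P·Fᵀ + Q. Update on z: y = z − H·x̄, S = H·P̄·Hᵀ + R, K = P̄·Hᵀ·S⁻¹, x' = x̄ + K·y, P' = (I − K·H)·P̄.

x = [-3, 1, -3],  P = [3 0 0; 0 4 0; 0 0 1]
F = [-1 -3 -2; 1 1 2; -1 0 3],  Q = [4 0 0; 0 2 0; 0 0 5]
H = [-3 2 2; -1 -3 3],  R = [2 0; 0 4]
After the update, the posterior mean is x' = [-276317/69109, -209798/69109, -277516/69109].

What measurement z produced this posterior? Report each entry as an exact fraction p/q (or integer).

z = [-2, 1]

x̄ = F·x = [6, -8, -6]
P̄ = F·P·Fᵀ + Q = [47 -19 -3; -19 13 3; -3 3 17]
S = H·P̄·Hᵀ + R = [833 65; 65 171]
K = P̄·Hᵀ·S⁻¹ = [-15850/69109 6429/69109; 7967/69109 -7474/69109; 2727/69109 17150/69109]
x' − x̄ = [-690971/69109, 343074/69109, 137138/69109] = K·y
y = (KᵀK)⁻¹·Kᵀ·(x' − x̄) = [44, 1]
z = y + H·x̄ = [44, 1] + [-46, 0] = [-2, 1]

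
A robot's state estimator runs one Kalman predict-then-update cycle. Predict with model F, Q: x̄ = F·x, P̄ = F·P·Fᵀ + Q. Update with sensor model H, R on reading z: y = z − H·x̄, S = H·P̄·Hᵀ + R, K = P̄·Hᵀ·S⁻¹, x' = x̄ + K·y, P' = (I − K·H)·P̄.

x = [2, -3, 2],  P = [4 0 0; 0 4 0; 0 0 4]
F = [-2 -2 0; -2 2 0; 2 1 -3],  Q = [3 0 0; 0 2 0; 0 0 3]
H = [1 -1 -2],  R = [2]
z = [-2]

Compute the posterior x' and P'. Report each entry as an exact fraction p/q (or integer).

x̄ = F·x = [2, -10, -5]
P̄ = F·P·Fᵀ + Q = [35 0 -24; 0 34 -8; -24 -8 59]
y = z − H·x̄ = [-24]
S = H·P̄·Hᵀ + R = [371]
K = P̄·Hᵀ·S⁻¹ = [83/371; -18/371; -134/371]
x' = x̄ + K·y = [-1250/371, -3278/371, 1361/371]
P' = (I − K·H)·P̄ = [6096/371 1494/371 2218/371; 1494/371 12290/371 -5380/371; 2218/371 -5380/371 3933/371]

x' = [-1250/371, -3278/371, 1361/371]
P' = [6096/371 1494/371 2218/371; 1494/371 12290/371 -5380/371; 2218/371 -5380/371 3933/371]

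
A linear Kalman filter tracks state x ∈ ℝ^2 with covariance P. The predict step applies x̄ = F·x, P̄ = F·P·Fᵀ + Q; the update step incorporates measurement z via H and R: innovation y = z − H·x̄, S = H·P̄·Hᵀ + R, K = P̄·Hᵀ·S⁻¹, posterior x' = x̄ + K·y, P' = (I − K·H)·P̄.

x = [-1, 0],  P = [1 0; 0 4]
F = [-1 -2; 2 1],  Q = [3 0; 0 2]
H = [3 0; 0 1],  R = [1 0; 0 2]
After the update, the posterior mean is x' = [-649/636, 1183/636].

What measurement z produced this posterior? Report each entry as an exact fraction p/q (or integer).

x̄ = F·x = [1, -2]
P̄ = F·P·Fᵀ + Q = [20 -10; -10 10]
S = H·P̄·Hᵀ + R = [181 -30; -30 12]
K = P̄·Hᵀ·S⁻¹ = [35/106 -5/636; -5/106 455/636]
x' − x̄ = [-1285/636, 2455/636] = K·y
y = (KᵀK)⁻¹·Kᵀ·(x' − x̄) = [-6, 5]
z = y + H·x̄ = [-6, 5] + [3, -2] = [-3, 3]

z = [-3, 3]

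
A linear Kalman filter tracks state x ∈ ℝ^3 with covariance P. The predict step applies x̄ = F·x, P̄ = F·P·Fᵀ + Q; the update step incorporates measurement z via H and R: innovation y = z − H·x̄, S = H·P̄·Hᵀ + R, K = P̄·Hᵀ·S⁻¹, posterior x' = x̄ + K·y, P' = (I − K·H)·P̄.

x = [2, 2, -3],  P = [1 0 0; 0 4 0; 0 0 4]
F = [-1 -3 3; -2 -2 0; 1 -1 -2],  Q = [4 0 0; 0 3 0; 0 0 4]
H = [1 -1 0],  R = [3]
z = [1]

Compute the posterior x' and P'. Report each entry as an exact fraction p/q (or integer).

x̄ = F·x = [-17, -8, 6]
P̄ = F·P·Fᵀ + Q = [77 26 -13; 26 23 6; -13 6 25]
y = z − H·x̄ = [10]
S = H·P̄·Hᵀ + R = [51]
K = P̄·Hᵀ·S⁻¹ = [1; 1/17; -19/51]
x' = x̄ + K·y = [-7, -126/17, 116/51]
P' = (I − K·H)·P̄ = [26 23 6; 23 388/17 121/17; 6 121/17 914/51]

x' = [-7, -126/17, 116/51]
P' = [26 23 6; 23 388/17 121/17; 6 121/17 914/51]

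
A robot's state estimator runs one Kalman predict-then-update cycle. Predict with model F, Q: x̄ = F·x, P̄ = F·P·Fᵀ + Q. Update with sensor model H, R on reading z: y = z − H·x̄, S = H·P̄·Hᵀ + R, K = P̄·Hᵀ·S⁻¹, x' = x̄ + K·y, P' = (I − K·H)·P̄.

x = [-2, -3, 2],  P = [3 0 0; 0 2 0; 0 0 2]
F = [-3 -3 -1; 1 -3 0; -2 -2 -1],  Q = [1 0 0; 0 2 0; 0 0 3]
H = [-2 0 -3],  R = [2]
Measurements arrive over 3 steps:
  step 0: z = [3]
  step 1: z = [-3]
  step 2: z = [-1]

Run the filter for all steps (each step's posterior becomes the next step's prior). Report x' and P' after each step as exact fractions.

step 0: x' = [263/803, 3713/803, -943/803], P' = [1680/803 315/803 -992/803; 315/803 17173/803 -186/803; -992/803 -186/803 754/803]
step 1: x' = [1099421/2709541, -2330376/2709541, 1946323/2709541], P' = [5740104/2709541 1471099/2709541 -3376764/2709541; 1471099/2709541 66180123/2709541 -575534/2709541; -3376764/2709541 -575534/2709541 2552958/2709541]
step 2: x' = [1500053174/3486384081, 3244804747/1162128027, 162610423/3486384081], P' = [22162686692/10459152243 1867029799/3486384081 -13037445044/10459152243; 1867029799/3486384081 28618368329/1162128027 -720873118/3486384081; -13037445044/10459152243 -720873118/3486384081 9856228898/10459152243]

step 0: x̄ = F·x = [13, 7, 8]
step 0: P̄ = F·P·Fᵀ + Q = [48 9 32; 9 23 6; 32 6 25]
step 0: y = z − H·x̄ = [53]
step 0: S = H·P̄·Hᵀ + R = [803]
step 0: K = P̄·Hᵀ·S⁻¹ = [-192/803; -36/803; -139/803]
step 0: x' = x̄ + K·y = [263/803, 3713/803, -943/803]
step 0: P' = (I − K·H)·P̄ = [1680/803 315/803 -992/803; 315/803 17173/803 -186/803; -992/803 -186/803 754/803]
step 1: x̄ = F·x = [-10985/803, -10876/803, -7009/803]
step 1: P̄ = F·P·Fᵀ + Q = [169836/803 151841/803 111762/803; 151841/803 155953/803 101372/803; 111762/803 101372/803 76383/803]
step 1: y = z − H·x̄ = [-622/11]
step 1: S = H·P̄·Hᵀ + R = [37117/11]
step 1: K = P̄·Hᵀ·S⁻¹ = [-9246/37117; -8326/37117; -6201/37117]
step 1: x' = x̄ + K·y = [1099421/2709541, -2330376/2709541, 1946323/2709541]
step 1: P' = (I − K·H)·P̄ = [5740104/2709541 1471099/2709541 -3376764/2709541; 1471099/2709541 66180123/2709541 -575534/2709541; -3376764/2709541 -575534/2709541 2552958/2709541]
step 2: x̄ = F·x = [1746542/2709541, 8090549/2709541, 515587/2709541]
step 2: P̄ = F·P·Fᵀ + Q = [655310536/2709541 588877551/2709541 431966018/2709541; 588877551/2709541 597953699/2709541 393135088/2709541; 431966018/2709541 393135088/2709541 294322089/2709541]
step 2: y = z − H·x̄ = [2330304/2709541]
step 2: S = H·P̄·Hᵀ + R = [10459152243/2709541]
step 2: K = P̄·Hᵀ·S⁻¹ = [-2606519126/10459152243; -785720122/3486384081; -1746898303/10459152243]
step 2: x' = x̄ + K·y = [1500053174/3486384081, 3244804747/1162128027, 162610423/3486384081]
step 2: P' = (I − K·H)·P̄ = [22162686692/10459152243 1867029799/3486384081 -13037445044/10459152243; 1867029799/3486384081 28618368329/1162128027 -720873118/3486384081; -13037445044/10459152243 -720873118/3486384081 9856228898/10459152243]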